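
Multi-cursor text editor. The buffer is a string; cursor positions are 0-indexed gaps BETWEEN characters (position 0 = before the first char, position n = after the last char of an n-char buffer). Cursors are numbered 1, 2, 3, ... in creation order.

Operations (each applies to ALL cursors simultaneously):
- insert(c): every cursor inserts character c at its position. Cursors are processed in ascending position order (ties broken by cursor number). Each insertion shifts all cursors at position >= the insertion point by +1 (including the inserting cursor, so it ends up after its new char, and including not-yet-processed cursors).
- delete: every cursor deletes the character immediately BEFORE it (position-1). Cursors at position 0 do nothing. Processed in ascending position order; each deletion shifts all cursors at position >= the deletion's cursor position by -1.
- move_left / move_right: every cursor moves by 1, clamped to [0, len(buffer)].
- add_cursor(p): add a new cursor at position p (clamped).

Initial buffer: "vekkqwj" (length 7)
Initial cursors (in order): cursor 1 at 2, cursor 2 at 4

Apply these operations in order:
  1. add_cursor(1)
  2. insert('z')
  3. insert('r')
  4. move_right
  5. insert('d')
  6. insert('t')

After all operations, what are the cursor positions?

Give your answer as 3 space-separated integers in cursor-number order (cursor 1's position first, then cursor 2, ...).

Answer: 11 17 6

Derivation:
After op 1 (add_cursor(1)): buffer="vekkqwj" (len 7), cursors c3@1 c1@2 c2@4, authorship .......
After op 2 (insert('z')): buffer="vzezkkzqwj" (len 10), cursors c3@2 c1@4 c2@7, authorship .3.1..2...
After op 3 (insert('r')): buffer="vzrezrkkzrqwj" (len 13), cursors c3@3 c1@6 c2@10, authorship .33.11..22...
After op 4 (move_right): buffer="vzrezrkkzrqwj" (len 13), cursors c3@4 c1@7 c2@11, authorship .33.11..22...
After op 5 (insert('d')): buffer="vzredzrkdkzrqdwj" (len 16), cursors c3@5 c1@9 c2@14, authorship .33.311.1.22.2..
After op 6 (insert('t')): buffer="vzredtzrkdtkzrqdtwj" (len 19), cursors c3@6 c1@11 c2@17, authorship .33.3311.11.22.22..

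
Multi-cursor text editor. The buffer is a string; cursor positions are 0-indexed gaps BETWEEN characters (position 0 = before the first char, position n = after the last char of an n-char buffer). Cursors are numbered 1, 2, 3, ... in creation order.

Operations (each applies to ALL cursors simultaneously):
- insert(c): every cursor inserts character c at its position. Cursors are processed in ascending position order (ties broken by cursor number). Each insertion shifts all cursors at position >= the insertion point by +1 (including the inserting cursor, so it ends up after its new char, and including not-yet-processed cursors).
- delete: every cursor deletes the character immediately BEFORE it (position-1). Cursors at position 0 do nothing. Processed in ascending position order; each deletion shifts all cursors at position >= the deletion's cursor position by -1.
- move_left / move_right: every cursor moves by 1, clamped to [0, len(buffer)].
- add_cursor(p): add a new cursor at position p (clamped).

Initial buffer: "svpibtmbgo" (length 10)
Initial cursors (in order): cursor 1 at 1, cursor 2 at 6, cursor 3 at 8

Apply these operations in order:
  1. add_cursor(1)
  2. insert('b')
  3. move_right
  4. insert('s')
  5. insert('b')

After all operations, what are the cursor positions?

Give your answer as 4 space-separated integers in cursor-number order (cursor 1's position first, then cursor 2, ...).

After op 1 (add_cursor(1)): buffer="svpibtmbgo" (len 10), cursors c1@1 c4@1 c2@6 c3@8, authorship ..........
After op 2 (insert('b')): buffer="sbbvpibtbmbbgo" (len 14), cursors c1@3 c4@3 c2@9 c3@12, authorship .14.....2..3..
After op 3 (move_right): buffer="sbbvpibtbmbbgo" (len 14), cursors c1@4 c4@4 c2@10 c3@13, authorship .14.....2..3..
After op 4 (insert('s')): buffer="sbbvsspibtbmsbbgso" (len 18), cursors c1@6 c4@6 c2@13 c3@17, authorship .14.14....2.2.3.3.
After op 5 (insert('b')): buffer="sbbvssbbpibtbmsbbbgsbo" (len 22), cursors c1@8 c4@8 c2@16 c3@21, authorship .14.1414....2.22.3.33.

Answer: 8 16 21 8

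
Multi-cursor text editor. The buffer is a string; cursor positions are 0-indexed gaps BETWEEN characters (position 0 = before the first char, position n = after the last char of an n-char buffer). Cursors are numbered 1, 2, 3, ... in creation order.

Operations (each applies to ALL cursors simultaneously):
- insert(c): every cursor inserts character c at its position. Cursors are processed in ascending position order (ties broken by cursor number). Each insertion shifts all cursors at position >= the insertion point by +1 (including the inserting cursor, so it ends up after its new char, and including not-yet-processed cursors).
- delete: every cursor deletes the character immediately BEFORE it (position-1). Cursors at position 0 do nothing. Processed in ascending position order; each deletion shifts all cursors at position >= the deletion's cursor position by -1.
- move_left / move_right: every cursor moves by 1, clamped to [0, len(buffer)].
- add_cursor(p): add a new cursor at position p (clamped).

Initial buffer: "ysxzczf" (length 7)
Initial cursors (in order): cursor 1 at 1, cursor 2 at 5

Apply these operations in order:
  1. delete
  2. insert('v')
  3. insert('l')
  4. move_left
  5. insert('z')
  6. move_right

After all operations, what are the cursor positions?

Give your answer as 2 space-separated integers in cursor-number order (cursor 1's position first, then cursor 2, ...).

Answer: 3 9

Derivation:
After op 1 (delete): buffer="sxzzf" (len 5), cursors c1@0 c2@3, authorship .....
After op 2 (insert('v')): buffer="vsxzvzf" (len 7), cursors c1@1 c2@5, authorship 1...2..
After op 3 (insert('l')): buffer="vlsxzvlzf" (len 9), cursors c1@2 c2@7, authorship 11...22..
After op 4 (move_left): buffer="vlsxzvlzf" (len 9), cursors c1@1 c2@6, authorship 11...22..
After op 5 (insert('z')): buffer="vzlsxzvzlzf" (len 11), cursors c1@2 c2@8, authorship 111...222..
After op 6 (move_right): buffer="vzlsxzvzlzf" (len 11), cursors c1@3 c2@9, authorship 111...222..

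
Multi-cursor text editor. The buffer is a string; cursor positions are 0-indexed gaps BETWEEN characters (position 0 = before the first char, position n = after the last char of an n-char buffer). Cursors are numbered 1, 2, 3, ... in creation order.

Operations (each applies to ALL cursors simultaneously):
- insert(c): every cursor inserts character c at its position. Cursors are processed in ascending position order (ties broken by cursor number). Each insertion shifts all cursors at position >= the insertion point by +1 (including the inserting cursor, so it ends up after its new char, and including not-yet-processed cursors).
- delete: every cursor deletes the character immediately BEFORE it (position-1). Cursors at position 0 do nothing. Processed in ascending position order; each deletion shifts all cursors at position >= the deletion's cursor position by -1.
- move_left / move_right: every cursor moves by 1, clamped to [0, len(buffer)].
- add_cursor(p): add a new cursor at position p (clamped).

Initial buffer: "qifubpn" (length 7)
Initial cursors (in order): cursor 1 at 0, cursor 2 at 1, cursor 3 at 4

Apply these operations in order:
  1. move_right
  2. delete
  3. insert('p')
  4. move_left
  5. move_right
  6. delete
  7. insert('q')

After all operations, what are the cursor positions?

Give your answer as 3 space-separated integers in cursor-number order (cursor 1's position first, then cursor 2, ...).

After op 1 (move_right): buffer="qifubpn" (len 7), cursors c1@1 c2@2 c3@5, authorship .......
After op 2 (delete): buffer="fupn" (len 4), cursors c1@0 c2@0 c3@2, authorship ....
After op 3 (insert('p')): buffer="ppfuppn" (len 7), cursors c1@2 c2@2 c3@5, authorship 12..3..
After op 4 (move_left): buffer="ppfuppn" (len 7), cursors c1@1 c2@1 c3@4, authorship 12..3..
After op 5 (move_right): buffer="ppfuppn" (len 7), cursors c1@2 c2@2 c3@5, authorship 12..3..
After op 6 (delete): buffer="fupn" (len 4), cursors c1@0 c2@0 c3@2, authorship ....
After op 7 (insert('q')): buffer="qqfuqpn" (len 7), cursors c1@2 c2@2 c3@5, authorship 12..3..

Answer: 2 2 5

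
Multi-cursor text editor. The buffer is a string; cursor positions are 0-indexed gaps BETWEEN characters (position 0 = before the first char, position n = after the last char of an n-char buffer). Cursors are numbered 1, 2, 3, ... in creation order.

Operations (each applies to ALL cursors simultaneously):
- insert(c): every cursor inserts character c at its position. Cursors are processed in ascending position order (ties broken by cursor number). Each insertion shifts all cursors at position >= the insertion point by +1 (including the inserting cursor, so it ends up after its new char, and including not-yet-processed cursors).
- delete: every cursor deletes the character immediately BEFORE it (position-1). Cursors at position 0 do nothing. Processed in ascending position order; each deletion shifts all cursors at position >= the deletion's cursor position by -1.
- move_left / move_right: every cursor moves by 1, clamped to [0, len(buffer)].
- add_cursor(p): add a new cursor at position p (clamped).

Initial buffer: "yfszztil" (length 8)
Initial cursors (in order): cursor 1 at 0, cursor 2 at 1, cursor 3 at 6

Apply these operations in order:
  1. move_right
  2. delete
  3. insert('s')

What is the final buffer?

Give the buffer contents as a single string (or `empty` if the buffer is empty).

After op 1 (move_right): buffer="yfszztil" (len 8), cursors c1@1 c2@2 c3@7, authorship ........
After op 2 (delete): buffer="szztl" (len 5), cursors c1@0 c2@0 c3@4, authorship .....
After op 3 (insert('s')): buffer="ssszztsl" (len 8), cursors c1@2 c2@2 c3@7, authorship 12....3.

Answer: ssszztsl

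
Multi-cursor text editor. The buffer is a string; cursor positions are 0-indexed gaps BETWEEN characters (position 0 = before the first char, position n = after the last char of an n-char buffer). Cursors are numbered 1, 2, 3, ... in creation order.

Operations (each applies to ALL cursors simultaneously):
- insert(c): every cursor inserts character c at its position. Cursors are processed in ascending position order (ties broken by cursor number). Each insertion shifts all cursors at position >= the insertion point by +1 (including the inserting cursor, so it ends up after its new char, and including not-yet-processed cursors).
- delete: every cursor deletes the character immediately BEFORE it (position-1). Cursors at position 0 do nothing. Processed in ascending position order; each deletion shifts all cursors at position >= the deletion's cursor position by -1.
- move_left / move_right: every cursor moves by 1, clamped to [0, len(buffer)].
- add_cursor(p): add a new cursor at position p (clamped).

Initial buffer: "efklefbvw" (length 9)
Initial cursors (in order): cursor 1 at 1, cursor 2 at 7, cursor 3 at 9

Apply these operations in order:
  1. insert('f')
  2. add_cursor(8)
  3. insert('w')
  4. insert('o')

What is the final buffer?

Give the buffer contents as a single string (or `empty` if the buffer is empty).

Answer: efwofklefbwofwovwfwo

Derivation:
After op 1 (insert('f')): buffer="effklefbfvwf" (len 12), cursors c1@2 c2@9 c3@12, authorship .1......2..3
After op 2 (add_cursor(8)): buffer="effklefbfvwf" (len 12), cursors c1@2 c4@8 c2@9 c3@12, authorship .1......2..3
After op 3 (insert('w')): buffer="efwfklefbwfwvwfw" (len 16), cursors c1@3 c4@10 c2@12 c3@16, authorship .11......422..33
After op 4 (insert('o')): buffer="efwofklefbwofwovwfwo" (len 20), cursors c1@4 c4@12 c2@15 c3@20, authorship .111......44222..333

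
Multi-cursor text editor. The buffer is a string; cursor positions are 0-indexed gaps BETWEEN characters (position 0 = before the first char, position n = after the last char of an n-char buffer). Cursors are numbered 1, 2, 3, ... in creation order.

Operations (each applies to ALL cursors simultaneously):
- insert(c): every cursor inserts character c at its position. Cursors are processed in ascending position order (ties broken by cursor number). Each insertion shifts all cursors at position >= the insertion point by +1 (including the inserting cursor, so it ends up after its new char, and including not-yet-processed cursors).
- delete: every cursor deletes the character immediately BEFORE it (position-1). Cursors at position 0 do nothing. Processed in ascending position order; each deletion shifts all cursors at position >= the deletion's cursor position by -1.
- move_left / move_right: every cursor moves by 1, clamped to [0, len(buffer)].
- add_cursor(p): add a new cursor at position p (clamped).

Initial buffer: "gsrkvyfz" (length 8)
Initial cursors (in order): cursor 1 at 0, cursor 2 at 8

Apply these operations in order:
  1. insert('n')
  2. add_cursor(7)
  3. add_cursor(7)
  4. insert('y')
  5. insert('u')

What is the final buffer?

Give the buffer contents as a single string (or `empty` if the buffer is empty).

Answer: nyugsrkvyyyuufznyu

Derivation:
After op 1 (insert('n')): buffer="ngsrkvyfzn" (len 10), cursors c1@1 c2@10, authorship 1........2
After op 2 (add_cursor(7)): buffer="ngsrkvyfzn" (len 10), cursors c1@1 c3@7 c2@10, authorship 1........2
After op 3 (add_cursor(7)): buffer="ngsrkvyfzn" (len 10), cursors c1@1 c3@7 c4@7 c2@10, authorship 1........2
After op 4 (insert('y')): buffer="nygsrkvyyyfzny" (len 14), cursors c1@2 c3@10 c4@10 c2@14, authorship 11......34..22
After op 5 (insert('u')): buffer="nyugsrkvyyyuufznyu" (len 18), cursors c1@3 c3@13 c4@13 c2@18, authorship 111......3434..222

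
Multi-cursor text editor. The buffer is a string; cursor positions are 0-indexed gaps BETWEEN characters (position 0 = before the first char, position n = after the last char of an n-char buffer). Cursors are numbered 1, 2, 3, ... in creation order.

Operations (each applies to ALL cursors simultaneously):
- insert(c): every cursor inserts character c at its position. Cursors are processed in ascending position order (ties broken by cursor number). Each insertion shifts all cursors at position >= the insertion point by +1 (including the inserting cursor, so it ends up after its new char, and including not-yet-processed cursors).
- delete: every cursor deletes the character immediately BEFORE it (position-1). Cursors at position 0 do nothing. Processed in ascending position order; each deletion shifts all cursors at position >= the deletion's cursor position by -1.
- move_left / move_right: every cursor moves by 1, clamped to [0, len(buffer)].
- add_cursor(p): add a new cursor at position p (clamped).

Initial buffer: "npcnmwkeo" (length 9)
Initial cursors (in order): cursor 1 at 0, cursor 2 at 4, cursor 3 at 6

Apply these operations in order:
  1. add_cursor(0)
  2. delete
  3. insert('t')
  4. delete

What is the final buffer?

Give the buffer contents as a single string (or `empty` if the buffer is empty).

Answer: npcmkeo

Derivation:
After op 1 (add_cursor(0)): buffer="npcnmwkeo" (len 9), cursors c1@0 c4@0 c2@4 c3@6, authorship .........
After op 2 (delete): buffer="npcmkeo" (len 7), cursors c1@0 c4@0 c2@3 c3@4, authorship .......
After op 3 (insert('t')): buffer="ttnpctmtkeo" (len 11), cursors c1@2 c4@2 c2@6 c3@8, authorship 14...2.3...
After op 4 (delete): buffer="npcmkeo" (len 7), cursors c1@0 c4@0 c2@3 c3@4, authorship .......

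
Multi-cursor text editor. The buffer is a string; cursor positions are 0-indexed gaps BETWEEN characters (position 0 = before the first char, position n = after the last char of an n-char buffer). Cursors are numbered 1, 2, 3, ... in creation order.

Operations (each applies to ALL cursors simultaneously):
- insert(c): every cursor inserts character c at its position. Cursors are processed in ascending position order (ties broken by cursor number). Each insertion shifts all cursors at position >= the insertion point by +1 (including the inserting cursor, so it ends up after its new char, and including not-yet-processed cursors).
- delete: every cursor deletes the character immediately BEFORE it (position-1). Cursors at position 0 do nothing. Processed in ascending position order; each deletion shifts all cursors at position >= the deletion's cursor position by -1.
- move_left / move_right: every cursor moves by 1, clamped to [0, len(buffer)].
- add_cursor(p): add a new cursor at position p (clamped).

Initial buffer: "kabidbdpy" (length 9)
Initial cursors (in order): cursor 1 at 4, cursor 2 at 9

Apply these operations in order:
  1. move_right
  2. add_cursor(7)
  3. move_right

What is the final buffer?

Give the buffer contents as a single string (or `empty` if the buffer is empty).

Answer: kabidbdpy

Derivation:
After op 1 (move_right): buffer="kabidbdpy" (len 9), cursors c1@5 c2@9, authorship .........
After op 2 (add_cursor(7)): buffer="kabidbdpy" (len 9), cursors c1@5 c3@7 c2@9, authorship .........
After op 3 (move_right): buffer="kabidbdpy" (len 9), cursors c1@6 c3@8 c2@9, authorship .........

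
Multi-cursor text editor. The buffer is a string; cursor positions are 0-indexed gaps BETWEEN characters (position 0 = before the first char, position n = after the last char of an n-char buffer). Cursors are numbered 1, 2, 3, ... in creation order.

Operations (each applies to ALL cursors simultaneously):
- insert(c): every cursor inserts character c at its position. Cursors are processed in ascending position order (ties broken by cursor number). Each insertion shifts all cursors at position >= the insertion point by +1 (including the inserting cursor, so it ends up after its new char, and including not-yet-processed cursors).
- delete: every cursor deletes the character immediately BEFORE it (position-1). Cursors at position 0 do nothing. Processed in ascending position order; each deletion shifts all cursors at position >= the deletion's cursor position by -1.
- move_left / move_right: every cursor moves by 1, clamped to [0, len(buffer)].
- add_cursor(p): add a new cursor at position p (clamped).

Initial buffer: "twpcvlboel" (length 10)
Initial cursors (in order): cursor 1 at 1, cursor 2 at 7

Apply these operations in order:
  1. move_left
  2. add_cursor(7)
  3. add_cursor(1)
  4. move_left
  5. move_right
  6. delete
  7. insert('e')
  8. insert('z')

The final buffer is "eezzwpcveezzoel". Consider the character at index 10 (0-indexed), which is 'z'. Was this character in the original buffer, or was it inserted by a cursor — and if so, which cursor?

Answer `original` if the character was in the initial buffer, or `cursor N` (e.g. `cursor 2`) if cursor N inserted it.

After op 1 (move_left): buffer="twpcvlboel" (len 10), cursors c1@0 c2@6, authorship ..........
After op 2 (add_cursor(7)): buffer="twpcvlboel" (len 10), cursors c1@0 c2@6 c3@7, authorship ..........
After op 3 (add_cursor(1)): buffer="twpcvlboel" (len 10), cursors c1@0 c4@1 c2@6 c3@7, authorship ..........
After op 4 (move_left): buffer="twpcvlboel" (len 10), cursors c1@0 c4@0 c2@5 c3@6, authorship ..........
After op 5 (move_right): buffer="twpcvlboel" (len 10), cursors c1@1 c4@1 c2@6 c3@7, authorship ..........
After op 6 (delete): buffer="wpcvoel" (len 7), cursors c1@0 c4@0 c2@4 c3@4, authorship .......
After op 7 (insert('e')): buffer="eewpcveeoel" (len 11), cursors c1@2 c4@2 c2@8 c3@8, authorship 14....23...
After op 8 (insert('z')): buffer="eezzwpcveezzoel" (len 15), cursors c1@4 c4@4 c2@12 c3@12, authorship 1414....2323...
Authorship (.=original, N=cursor N): 1 4 1 4 . . . . 2 3 2 3 . . .
Index 10: author = 2

Answer: cursor 2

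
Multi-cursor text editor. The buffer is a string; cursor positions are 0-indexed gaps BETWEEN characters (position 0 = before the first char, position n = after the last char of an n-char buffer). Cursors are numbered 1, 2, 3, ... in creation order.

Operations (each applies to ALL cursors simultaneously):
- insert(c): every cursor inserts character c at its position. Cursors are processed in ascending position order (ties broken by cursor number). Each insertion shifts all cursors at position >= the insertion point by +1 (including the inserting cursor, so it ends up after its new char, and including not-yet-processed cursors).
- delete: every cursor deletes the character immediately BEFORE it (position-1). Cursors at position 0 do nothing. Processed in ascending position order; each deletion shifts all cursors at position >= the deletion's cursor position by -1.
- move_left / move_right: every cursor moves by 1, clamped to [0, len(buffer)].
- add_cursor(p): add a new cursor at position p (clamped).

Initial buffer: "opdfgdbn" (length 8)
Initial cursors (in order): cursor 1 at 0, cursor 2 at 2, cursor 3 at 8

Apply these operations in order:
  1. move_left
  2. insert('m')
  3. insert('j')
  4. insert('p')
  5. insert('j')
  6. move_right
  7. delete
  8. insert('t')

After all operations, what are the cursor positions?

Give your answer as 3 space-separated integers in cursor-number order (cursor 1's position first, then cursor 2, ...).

After op 1 (move_left): buffer="opdfgdbn" (len 8), cursors c1@0 c2@1 c3@7, authorship ........
After op 2 (insert('m')): buffer="mompdfgdbmn" (len 11), cursors c1@1 c2@3 c3@10, authorship 1.2......3.
After op 3 (insert('j')): buffer="mjomjpdfgdbmjn" (len 14), cursors c1@2 c2@5 c3@13, authorship 11.22......33.
After op 4 (insert('p')): buffer="mjpomjppdfgdbmjpn" (len 17), cursors c1@3 c2@7 c3@16, authorship 111.222......333.
After op 5 (insert('j')): buffer="mjpjomjpjpdfgdbmjpjn" (len 20), cursors c1@4 c2@9 c3@19, authorship 1111.2222......3333.
After op 6 (move_right): buffer="mjpjomjpjpdfgdbmjpjn" (len 20), cursors c1@5 c2@10 c3@20, authorship 1111.2222......3333.
After op 7 (delete): buffer="mjpjmjpjdfgdbmjpj" (len 17), cursors c1@4 c2@8 c3@17, authorship 11112222.....3333
After op 8 (insert('t')): buffer="mjpjtmjpjtdfgdbmjpjt" (len 20), cursors c1@5 c2@10 c3@20, authorship 1111122222.....33333

Answer: 5 10 20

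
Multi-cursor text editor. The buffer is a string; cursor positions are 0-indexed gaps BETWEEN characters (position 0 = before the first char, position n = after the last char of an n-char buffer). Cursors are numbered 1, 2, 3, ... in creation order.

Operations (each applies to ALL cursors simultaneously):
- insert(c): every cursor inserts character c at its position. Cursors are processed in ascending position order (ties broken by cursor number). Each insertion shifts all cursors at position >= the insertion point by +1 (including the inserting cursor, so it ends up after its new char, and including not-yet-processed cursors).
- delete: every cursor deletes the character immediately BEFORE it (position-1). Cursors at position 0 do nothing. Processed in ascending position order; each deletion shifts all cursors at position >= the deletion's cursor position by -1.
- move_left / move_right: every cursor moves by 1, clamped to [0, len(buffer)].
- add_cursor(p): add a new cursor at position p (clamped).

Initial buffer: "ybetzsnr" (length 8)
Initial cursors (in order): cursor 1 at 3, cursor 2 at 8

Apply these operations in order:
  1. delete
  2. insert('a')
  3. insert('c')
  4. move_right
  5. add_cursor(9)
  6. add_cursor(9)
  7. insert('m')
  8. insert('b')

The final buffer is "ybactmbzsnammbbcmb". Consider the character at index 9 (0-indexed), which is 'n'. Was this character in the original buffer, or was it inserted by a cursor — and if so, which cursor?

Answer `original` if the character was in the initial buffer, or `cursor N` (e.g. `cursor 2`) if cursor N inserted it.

Answer: original

Derivation:
After op 1 (delete): buffer="ybtzsn" (len 6), cursors c1@2 c2@6, authorship ......
After op 2 (insert('a')): buffer="ybatzsna" (len 8), cursors c1@3 c2@8, authorship ..1....2
After op 3 (insert('c')): buffer="ybactzsnac" (len 10), cursors c1@4 c2@10, authorship ..11....22
After op 4 (move_right): buffer="ybactzsnac" (len 10), cursors c1@5 c2@10, authorship ..11....22
After op 5 (add_cursor(9)): buffer="ybactzsnac" (len 10), cursors c1@5 c3@9 c2@10, authorship ..11....22
After op 6 (add_cursor(9)): buffer="ybactzsnac" (len 10), cursors c1@5 c3@9 c4@9 c2@10, authorship ..11....22
After op 7 (insert('m')): buffer="ybactmzsnammcm" (len 14), cursors c1@6 c3@12 c4@12 c2@14, authorship ..11.1...23422
After op 8 (insert('b')): buffer="ybactmbzsnammbbcmb" (len 18), cursors c1@7 c3@15 c4@15 c2@18, authorship ..11.11...23434222
Authorship (.=original, N=cursor N): . . 1 1 . 1 1 . . . 2 3 4 3 4 2 2 2
Index 9: author = original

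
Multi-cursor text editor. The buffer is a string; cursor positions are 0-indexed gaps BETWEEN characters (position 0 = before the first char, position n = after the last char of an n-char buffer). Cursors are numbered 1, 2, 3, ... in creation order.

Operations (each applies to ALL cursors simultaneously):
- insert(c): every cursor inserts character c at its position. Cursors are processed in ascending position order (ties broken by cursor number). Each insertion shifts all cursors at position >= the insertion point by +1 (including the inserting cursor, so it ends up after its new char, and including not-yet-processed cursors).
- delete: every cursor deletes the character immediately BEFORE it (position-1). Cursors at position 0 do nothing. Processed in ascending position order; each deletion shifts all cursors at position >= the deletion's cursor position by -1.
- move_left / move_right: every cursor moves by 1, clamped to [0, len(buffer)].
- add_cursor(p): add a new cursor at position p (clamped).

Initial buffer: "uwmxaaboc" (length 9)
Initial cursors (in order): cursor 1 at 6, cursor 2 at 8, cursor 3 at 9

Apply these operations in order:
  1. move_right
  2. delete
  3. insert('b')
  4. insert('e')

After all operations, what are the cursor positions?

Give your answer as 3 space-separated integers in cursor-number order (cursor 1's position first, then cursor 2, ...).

Answer: 12 12 12

Derivation:
After op 1 (move_right): buffer="uwmxaaboc" (len 9), cursors c1@7 c2@9 c3@9, authorship .........
After op 2 (delete): buffer="uwmxaa" (len 6), cursors c1@6 c2@6 c3@6, authorship ......
After op 3 (insert('b')): buffer="uwmxaabbb" (len 9), cursors c1@9 c2@9 c3@9, authorship ......123
After op 4 (insert('e')): buffer="uwmxaabbbeee" (len 12), cursors c1@12 c2@12 c3@12, authorship ......123123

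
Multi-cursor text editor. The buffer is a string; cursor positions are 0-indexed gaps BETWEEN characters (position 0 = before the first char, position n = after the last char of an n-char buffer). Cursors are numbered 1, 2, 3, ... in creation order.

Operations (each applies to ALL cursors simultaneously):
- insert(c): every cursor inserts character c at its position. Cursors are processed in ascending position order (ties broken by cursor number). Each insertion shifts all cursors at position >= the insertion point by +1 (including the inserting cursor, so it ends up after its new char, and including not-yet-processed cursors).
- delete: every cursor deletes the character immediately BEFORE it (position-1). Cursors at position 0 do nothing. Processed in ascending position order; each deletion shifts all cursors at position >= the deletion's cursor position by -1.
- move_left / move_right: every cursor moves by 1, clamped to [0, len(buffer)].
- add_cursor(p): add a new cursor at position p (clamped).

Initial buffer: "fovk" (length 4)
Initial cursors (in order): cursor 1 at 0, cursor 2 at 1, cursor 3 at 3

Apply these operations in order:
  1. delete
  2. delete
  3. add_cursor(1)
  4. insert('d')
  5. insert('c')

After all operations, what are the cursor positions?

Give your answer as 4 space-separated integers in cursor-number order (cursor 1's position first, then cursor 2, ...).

After op 1 (delete): buffer="ok" (len 2), cursors c1@0 c2@0 c3@1, authorship ..
After op 2 (delete): buffer="k" (len 1), cursors c1@0 c2@0 c3@0, authorship .
After op 3 (add_cursor(1)): buffer="k" (len 1), cursors c1@0 c2@0 c3@0 c4@1, authorship .
After op 4 (insert('d')): buffer="dddkd" (len 5), cursors c1@3 c2@3 c3@3 c4@5, authorship 123.4
After op 5 (insert('c')): buffer="dddccckdc" (len 9), cursors c1@6 c2@6 c3@6 c4@9, authorship 123123.44

Answer: 6 6 6 9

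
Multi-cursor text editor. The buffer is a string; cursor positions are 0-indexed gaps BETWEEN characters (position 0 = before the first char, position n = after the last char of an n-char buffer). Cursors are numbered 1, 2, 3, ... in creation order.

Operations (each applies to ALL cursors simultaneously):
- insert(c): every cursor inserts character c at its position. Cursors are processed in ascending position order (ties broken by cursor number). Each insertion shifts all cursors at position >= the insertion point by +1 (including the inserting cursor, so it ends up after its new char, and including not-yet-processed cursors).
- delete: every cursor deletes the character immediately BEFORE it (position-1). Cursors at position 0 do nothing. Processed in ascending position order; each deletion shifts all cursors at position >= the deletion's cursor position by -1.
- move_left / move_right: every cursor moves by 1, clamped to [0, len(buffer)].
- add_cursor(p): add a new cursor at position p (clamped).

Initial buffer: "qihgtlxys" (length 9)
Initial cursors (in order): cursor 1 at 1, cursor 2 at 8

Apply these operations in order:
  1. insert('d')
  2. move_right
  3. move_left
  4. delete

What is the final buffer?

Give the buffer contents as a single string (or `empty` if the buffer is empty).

After op 1 (insert('d')): buffer="qdihgtlxyds" (len 11), cursors c1@2 c2@10, authorship .1.......2.
After op 2 (move_right): buffer="qdihgtlxyds" (len 11), cursors c1@3 c2@11, authorship .1.......2.
After op 3 (move_left): buffer="qdihgtlxyds" (len 11), cursors c1@2 c2@10, authorship .1.......2.
After op 4 (delete): buffer="qihgtlxys" (len 9), cursors c1@1 c2@8, authorship .........

Answer: qihgtlxys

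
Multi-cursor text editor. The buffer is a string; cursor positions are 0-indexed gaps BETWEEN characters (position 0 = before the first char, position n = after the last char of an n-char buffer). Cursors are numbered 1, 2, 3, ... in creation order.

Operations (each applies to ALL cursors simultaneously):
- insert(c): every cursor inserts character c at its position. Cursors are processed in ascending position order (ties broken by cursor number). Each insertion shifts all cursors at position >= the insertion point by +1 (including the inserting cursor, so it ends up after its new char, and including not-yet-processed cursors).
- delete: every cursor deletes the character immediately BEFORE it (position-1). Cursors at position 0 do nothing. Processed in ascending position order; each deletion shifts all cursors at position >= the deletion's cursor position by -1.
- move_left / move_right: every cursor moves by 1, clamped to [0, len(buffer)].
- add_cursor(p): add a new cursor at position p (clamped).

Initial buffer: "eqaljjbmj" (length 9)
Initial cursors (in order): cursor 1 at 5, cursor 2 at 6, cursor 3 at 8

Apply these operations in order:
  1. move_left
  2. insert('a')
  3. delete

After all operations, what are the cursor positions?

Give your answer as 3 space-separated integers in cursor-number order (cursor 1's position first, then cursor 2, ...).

Answer: 4 5 7

Derivation:
After op 1 (move_left): buffer="eqaljjbmj" (len 9), cursors c1@4 c2@5 c3@7, authorship .........
After op 2 (insert('a')): buffer="eqalajajbamj" (len 12), cursors c1@5 c2@7 c3@10, authorship ....1.2..3..
After op 3 (delete): buffer="eqaljjbmj" (len 9), cursors c1@4 c2@5 c3@7, authorship .........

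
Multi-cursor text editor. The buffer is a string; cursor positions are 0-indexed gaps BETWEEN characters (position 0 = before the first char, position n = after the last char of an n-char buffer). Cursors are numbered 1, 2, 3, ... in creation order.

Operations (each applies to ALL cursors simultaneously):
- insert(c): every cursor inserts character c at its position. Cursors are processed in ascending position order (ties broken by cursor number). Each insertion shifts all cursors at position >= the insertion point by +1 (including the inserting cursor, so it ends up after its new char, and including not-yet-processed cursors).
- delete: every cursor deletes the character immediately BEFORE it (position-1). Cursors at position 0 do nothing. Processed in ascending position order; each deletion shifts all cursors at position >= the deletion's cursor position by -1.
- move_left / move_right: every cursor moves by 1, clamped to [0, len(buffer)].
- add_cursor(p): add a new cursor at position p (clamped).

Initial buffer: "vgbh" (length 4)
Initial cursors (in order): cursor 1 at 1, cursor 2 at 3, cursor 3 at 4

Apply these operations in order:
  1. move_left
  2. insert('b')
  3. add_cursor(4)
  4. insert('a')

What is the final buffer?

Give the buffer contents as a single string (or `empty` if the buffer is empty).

After op 1 (move_left): buffer="vgbh" (len 4), cursors c1@0 c2@2 c3@3, authorship ....
After op 2 (insert('b')): buffer="bvgbbbh" (len 7), cursors c1@1 c2@4 c3@6, authorship 1..2.3.
After op 3 (add_cursor(4)): buffer="bvgbbbh" (len 7), cursors c1@1 c2@4 c4@4 c3@6, authorship 1..2.3.
After op 4 (insert('a')): buffer="bavgbaabbah" (len 11), cursors c1@2 c2@7 c4@7 c3@10, authorship 11..224.33.

Answer: bavgbaabbah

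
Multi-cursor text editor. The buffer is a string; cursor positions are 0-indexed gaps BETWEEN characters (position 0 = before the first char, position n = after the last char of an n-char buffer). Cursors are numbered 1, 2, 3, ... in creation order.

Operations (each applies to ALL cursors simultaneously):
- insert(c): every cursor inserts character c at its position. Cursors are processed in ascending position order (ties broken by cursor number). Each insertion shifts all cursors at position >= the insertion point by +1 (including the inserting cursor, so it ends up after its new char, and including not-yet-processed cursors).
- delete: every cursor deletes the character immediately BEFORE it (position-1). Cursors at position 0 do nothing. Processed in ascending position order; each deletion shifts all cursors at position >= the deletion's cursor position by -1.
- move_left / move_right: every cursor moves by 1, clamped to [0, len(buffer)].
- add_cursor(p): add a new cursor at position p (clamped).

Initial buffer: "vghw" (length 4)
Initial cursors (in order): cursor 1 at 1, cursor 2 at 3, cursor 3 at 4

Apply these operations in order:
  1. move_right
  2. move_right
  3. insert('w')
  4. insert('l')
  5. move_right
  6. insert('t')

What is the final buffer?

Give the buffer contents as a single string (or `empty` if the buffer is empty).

After op 1 (move_right): buffer="vghw" (len 4), cursors c1@2 c2@4 c3@4, authorship ....
After op 2 (move_right): buffer="vghw" (len 4), cursors c1@3 c2@4 c3@4, authorship ....
After op 3 (insert('w')): buffer="vghwwww" (len 7), cursors c1@4 c2@7 c3@7, authorship ...1.23
After op 4 (insert('l')): buffer="vghwlwwwll" (len 10), cursors c1@5 c2@10 c3@10, authorship ...11.2323
After op 5 (move_right): buffer="vghwlwwwll" (len 10), cursors c1@6 c2@10 c3@10, authorship ...11.2323
After op 6 (insert('t')): buffer="vghwlwtwwlltt" (len 13), cursors c1@7 c2@13 c3@13, authorship ...11.1232323

Answer: vghwlwtwwlltt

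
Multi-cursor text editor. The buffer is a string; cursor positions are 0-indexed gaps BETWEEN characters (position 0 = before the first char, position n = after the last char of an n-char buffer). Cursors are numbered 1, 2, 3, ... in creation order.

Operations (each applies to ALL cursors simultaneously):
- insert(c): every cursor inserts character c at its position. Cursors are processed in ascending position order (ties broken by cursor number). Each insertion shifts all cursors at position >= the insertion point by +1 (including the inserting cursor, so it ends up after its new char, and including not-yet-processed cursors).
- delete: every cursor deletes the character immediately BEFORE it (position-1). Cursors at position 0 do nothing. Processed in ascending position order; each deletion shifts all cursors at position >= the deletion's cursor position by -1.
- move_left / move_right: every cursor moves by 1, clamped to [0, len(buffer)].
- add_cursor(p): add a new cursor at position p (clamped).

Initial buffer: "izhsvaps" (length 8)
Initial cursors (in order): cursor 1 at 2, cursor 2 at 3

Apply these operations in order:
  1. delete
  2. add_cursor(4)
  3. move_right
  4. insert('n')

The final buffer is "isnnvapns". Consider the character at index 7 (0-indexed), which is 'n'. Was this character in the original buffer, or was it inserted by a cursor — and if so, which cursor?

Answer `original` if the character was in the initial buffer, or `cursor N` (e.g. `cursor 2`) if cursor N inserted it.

Answer: cursor 3

Derivation:
After op 1 (delete): buffer="isvaps" (len 6), cursors c1@1 c2@1, authorship ......
After op 2 (add_cursor(4)): buffer="isvaps" (len 6), cursors c1@1 c2@1 c3@4, authorship ......
After op 3 (move_right): buffer="isvaps" (len 6), cursors c1@2 c2@2 c3@5, authorship ......
After op 4 (insert('n')): buffer="isnnvapns" (len 9), cursors c1@4 c2@4 c3@8, authorship ..12...3.
Authorship (.=original, N=cursor N): . . 1 2 . . . 3 .
Index 7: author = 3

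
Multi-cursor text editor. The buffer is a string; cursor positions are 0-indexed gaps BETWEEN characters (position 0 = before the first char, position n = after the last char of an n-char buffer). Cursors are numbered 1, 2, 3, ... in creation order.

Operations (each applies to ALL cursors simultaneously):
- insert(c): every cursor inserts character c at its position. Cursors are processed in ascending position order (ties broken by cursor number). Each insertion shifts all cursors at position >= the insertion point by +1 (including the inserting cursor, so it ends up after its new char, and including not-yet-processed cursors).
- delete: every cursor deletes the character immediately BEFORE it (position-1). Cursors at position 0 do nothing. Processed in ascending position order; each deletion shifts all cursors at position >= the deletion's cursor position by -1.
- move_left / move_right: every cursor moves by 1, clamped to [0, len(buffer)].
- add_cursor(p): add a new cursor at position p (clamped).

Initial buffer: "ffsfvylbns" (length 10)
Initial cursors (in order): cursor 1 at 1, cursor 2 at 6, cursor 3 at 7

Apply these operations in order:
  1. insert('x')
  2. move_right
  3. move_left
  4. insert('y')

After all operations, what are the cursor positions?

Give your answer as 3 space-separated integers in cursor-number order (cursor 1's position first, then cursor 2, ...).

Answer: 3 10 13

Derivation:
After op 1 (insert('x')): buffer="fxfsfvyxlxbns" (len 13), cursors c1@2 c2@8 c3@10, authorship .1.....2.3...
After op 2 (move_right): buffer="fxfsfvyxlxbns" (len 13), cursors c1@3 c2@9 c3@11, authorship .1.....2.3...
After op 3 (move_left): buffer="fxfsfvyxlxbns" (len 13), cursors c1@2 c2@8 c3@10, authorship .1.....2.3...
After op 4 (insert('y')): buffer="fxyfsfvyxylxybns" (len 16), cursors c1@3 c2@10 c3@13, authorship .11.....22.33...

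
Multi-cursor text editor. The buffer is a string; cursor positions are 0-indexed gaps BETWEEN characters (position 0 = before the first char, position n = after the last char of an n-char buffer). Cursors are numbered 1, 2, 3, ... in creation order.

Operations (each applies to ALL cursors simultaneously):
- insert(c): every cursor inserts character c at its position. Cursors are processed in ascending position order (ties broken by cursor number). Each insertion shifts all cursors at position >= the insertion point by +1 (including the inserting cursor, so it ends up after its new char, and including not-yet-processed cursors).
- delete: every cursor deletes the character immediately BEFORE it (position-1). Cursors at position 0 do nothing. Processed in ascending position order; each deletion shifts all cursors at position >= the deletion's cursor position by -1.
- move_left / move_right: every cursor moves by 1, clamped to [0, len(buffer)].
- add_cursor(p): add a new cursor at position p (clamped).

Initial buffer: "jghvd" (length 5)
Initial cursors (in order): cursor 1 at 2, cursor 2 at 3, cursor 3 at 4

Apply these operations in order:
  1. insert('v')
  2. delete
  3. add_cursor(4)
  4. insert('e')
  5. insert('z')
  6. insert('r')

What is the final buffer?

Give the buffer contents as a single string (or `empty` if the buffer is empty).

After op 1 (insert('v')): buffer="jgvhvvvd" (len 8), cursors c1@3 c2@5 c3@7, authorship ..1.2.3.
After op 2 (delete): buffer="jghvd" (len 5), cursors c1@2 c2@3 c3@4, authorship .....
After op 3 (add_cursor(4)): buffer="jghvd" (len 5), cursors c1@2 c2@3 c3@4 c4@4, authorship .....
After op 4 (insert('e')): buffer="jgeheveed" (len 9), cursors c1@3 c2@5 c3@8 c4@8, authorship ..1.2.34.
After op 5 (insert('z')): buffer="jgezhezveezzd" (len 13), cursors c1@4 c2@7 c3@12 c4@12, authorship ..11.22.3434.
After op 6 (insert('r')): buffer="jgezrhezrveezzrrd" (len 17), cursors c1@5 c2@9 c3@16 c4@16, authorship ..111.222.343434.

Answer: jgezrhezrveezzrrd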